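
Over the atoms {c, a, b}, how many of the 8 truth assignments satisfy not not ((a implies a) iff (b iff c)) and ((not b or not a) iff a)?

1

Initial set: {(not not ((a implies a) iff (b iff c)) and ((not b or not a) iff a))}.
(not not ((a implies a) iff (b iff c)) and ((not b or not a) iff a)): α-rule — add not not ((a implies a) iff (b iff c)), ((not b or not a) iff a).
not not ((a implies a) iff (b iff c)): drop double negation, giving ((a implies a) iff (b iff c)).
((not b or not a) iff a): β-rule — branch into (not b or not a), a  //  not (not b or not a), not a.
  branch 1 (add (not b or not a), a):
    ((a implies a) iff (b iff c)): β-rule — branch into (a implies a), (b iff c)  //  not (a implies a), not (b iff c).
      branch 1.1 (add (a implies a), (b iff c)):
        (not b or not a): β-rule — branch into not b  //  not a.
          branch 1.1.1 (add not b):
            (a implies a): β-rule — branch into not a  //  a.
              branch 1.1.1.1 (add not a):
                × closes — contains both a and not a.
              branch 1.1.1.2 (add a):
                (b iff c): β-rule — branch into b, c  //  not b, not c.
                  branch 1.1.1.2.1 (add b, c):
                    × closes — contains both b and not b.
                  branch 1.1.1.2.2 (add not b, not c):
                    ○ open, literals {a=1, b=0, c=0}.
          branch 1.1.2 (add not a):
            × closes — contains both a and not a.
      branch 1.2 (add not (a implies a), not (b iff c)):
        not (a implies a): α-rule — add a, not a.
        × closes — contains both a and not a.
  branch 2 (add not (not b or not a), not a):
    not (not b or not a): α-rule — add not not b, not not a.
    × closes — contains both a and not a.
5 branches closed, 1 open.
Each open branch fixes some atoms; the unmentioned ones are free. Counting distinct full assignments: branch {a=1, b=0, c=0} (none free) contributes 1 new. Total: 1.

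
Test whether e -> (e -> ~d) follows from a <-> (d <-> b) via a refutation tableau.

No

Initial set: {T (a <-> (d <-> b)); F (e -> (e -> ~d))}.
F (e -> (e -> ~d)): α-rule — add T e, F (e -> ~d).
F (e -> ~d): α-rule — add T e, F ~d.
T (a <-> (d <-> b)): β-rule — branch into T a, T (d <-> b)  //  F a, F (d <-> b).
  branch 1 (add T a, T (d <-> b)):
    T (d <-> b): β-rule — branch into T d, T b  //  F d, F b.
      branch 1.1 (add T d, T b):
        ○ open, literals {a=1, b=1, d=1, e=1}.
      branch 1.2 (add F d, F b):
        × closes — contains both d and ~d.
  branch 2 (add F a, F (d <-> b)):
    F (d <-> b): β-rule — branch into T d, F b  //  F d, T b.
      branch 2.1 (add T d, F b):
        ○ open, literals {a=0, b=0, d=1, e=1}.
      branch 2.2 (add F d, T b):
        × closes — contains both d and ~d.
2 branches closed, 2 open.
An open branch gives a countermodel: a=1, b=1, d=1, e=1 (unmentioned atoms arbitrary); the premises hold there but the conclusion fails.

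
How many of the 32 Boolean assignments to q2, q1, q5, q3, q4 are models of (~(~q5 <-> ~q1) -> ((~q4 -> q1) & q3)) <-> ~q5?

18

Initial set: {((~(~q5 <-> ~q1) -> ((~q4 -> q1) & q3)) <-> ~q5)}.
((~(~q5 <-> ~q1) -> ((~q4 -> q1) & q3)) <-> ~q5): β-rule — branch into (~(~q5 <-> ~q1) -> ((~q4 -> q1) & q3)), ~q5  //  ~(~(~q5 <-> ~q1) -> ((~q4 -> q1) & q3)), ~~q5.
  branch 1 (add (~(~q5 <-> ~q1) -> ((~q4 -> q1) & q3)), ~q5):
    (~(~q5 <-> ~q1) -> ((~q4 -> q1) & q3)): β-rule — branch into ~~(~q5 <-> ~q1)  //  ((~q4 -> q1) & q3).
      branch 1.1 (add ~~(~q5 <-> ~q1)):
        ~~(~q5 <-> ~q1): β-rule — branch into ~q5, ~q1  //  ~~q5, ~~q1.
          branch 1.1.1 (add ~q5, ~q1):
            ○ open, literals {q1=F, q5=F}.
          branch 1.1.2 (add ~~q5, ~~q1):
            × closes — contains both q5 and ~q5.
      branch 1.2 (add ((~q4 -> q1) & q3)):
        ((~q4 -> q1) & q3): α-rule — add (~q4 -> q1), q3.
        (~q4 -> q1): β-rule — branch into ~~q4  //  q1.
          branch 1.2.1 (add ~~q4):
            ○ open, literals {q3=T, q4=T, q5=F}.
          branch 1.2.2 (add q1):
            ○ open, literals {q1=T, q3=T, q5=F}.
  branch 2 (add ~(~(~q5 <-> ~q1) -> ((~q4 -> q1) & q3)), ~~q5):
    ~(~(~q5 <-> ~q1) -> ((~q4 -> q1) & q3)): α-rule — add ~(~q5 <-> ~q1), ~((~q4 -> q1) & q3).
    ~(~q5 <-> ~q1): β-rule — branch into ~q5, ~~q1  //  ~~q5, ~q1.
      branch 2.1 (add ~q5, ~~q1):
        × closes — contains both q5 and ~q5.
      branch 2.2 (add ~~q5, ~q1):
        ~((~q4 -> q1) & q3): β-rule — branch into ~(~q4 -> q1)  //  ~q3.
          branch 2.2.1 (add ~(~q4 -> q1)):
            ~(~q4 -> q1): α-rule — add ~q4, ~q1.
            ○ open, literals {q1=F, q4=F, q5=T}.
          branch 2.2.2 (add ~q3):
            ○ open, literals {q1=F, q3=F, q5=T}.
2 branches closed, 5 open.
Each open branch fixes some atoms; the unmentioned ones are free. Counting distinct full assignments: branch {q1=F, q5=F} (q2, q3, q4) contributes 8 new; branch {q3=T, q4=T, q5=F} (q2, q1) contributes 2 new; branch {q1=T, q3=T, q5=F} (q2, q4) contributes 2 new; branch {q1=F, q4=F, q5=T} (q2, q3) contributes 4 new; branch {q1=F, q3=F, q5=T} (q2, q4) contributes 2 new. Total: 18.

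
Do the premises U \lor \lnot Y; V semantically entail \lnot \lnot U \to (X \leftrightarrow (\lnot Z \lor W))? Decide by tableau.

No

Initial set: {(U \lor \lnot Y); V; \lnot (\lnot \lnot U \to (X \leftrightarrow (\lnot Z \lor W)))}.
\lnot (\lnot \lnot U \to (X \leftrightarrow (\lnot Z \lor W))): α-rule — add \lnot \lnot U, \lnot (X \leftrightarrow (\lnot Z \lor W)).
\lnot \lnot U: drop double negation, giving U.
(U \lor \lnot Y): β-rule — branch into U  //  \lnot Y.
  branch 1 (add U):
    \lnot (X \leftrightarrow (\lnot Z \lor W)): β-rule — branch into X, \lnot (\lnot Z \lor W)  //  \lnot X, (\lnot Z \lor W).
      branch 1.1 (add X, \lnot (\lnot Z \lor W)):
        \lnot (\lnot Z \lor W): α-rule — add \lnot \lnot Z, \lnot W.
        ○ open, literals {U=T, V=T, W=F, X=T, Z=T}.
      branch 1.2 (add \lnot X, (\lnot Z \lor W)):
        (\lnot Z \lor W): β-rule — branch into \lnot Z  //  W.
          branch 1.2.1 (add \lnot Z):
            ○ open, literals {U=T, V=T, X=F, Z=F}.
          branch 1.2.2 (add W):
            ○ open, literals {U=T, V=T, W=T, X=F}.
  branch 2 (add \lnot Y):
    \lnot (X \leftrightarrow (\lnot Z \lor W)): β-rule — branch into X, \lnot (\lnot Z \lor W)  //  \lnot X, (\lnot Z \lor W).
      branch 2.1 (add X, \lnot (\lnot Z \lor W)):
        \lnot (\lnot Z \lor W): α-rule — add \lnot \lnot Z, \lnot W.
        ○ open, literals {U=T, V=T, W=F, X=T, Y=F, Z=T}.
      branch 2.2 (add \lnot X, (\lnot Z \lor W)):
        (\lnot Z \lor W): β-rule — branch into \lnot Z  //  W.
          branch 2.2.1 (add \lnot Z):
            ○ open, literals {U=T, V=T, X=F, Y=F, Z=F}.
          branch 2.2.2 (add W):
            ○ open, literals {U=T, V=T, W=T, X=F, Y=F}.
0 branches closed, 6 open.
An open branch gives a countermodel: U=T, V=T, W=F, X=T, Z=T (unmentioned atoms arbitrary); the premises hold there but the conclusion fails.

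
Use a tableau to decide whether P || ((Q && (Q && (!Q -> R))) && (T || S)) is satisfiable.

Satisfiable

Initial set: {T (P || ((Q && (Q && (!Q -> R))) && (T || S)))}.
T (P || ((Q && (Q && (!Q -> R))) && (T || S))): β-rule — branch into T P  //  T ((Q && (Q && (!Q -> R))) && (T || S)).
  branch 1 (add T P):
    ○ open, literals {P=true}.
  branch 2 (add T ((Q && (Q && (!Q -> R))) && (T || S))):
    T ((Q && (Q && (!Q -> R))) && (T || S)): α-rule — add T (Q && (Q && (!Q -> R))), T (T || S).
    T (Q && (Q && (!Q -> R))): α-rule — add T Q, T (Q && (!Q -> R)).
    T (Q && (!Q -> R)): α-rule — add T Q, T (!Q -> R).
    T (T || S): β-rule — branch into T T  //  T S.
      branch 2.1 (add T T):
        T (!Q -> R): β-rule — branch into F !Q  //  T R.
          branch 2.1.1 (add F !Q):
            ○ open, literals {Q=true, T=true}.
          branch 2.1.2 (add T R):
            ○ open, literals {Q=true, R=true, T=true}.
      branch 2.2 (add T S):
        T (!Q -> R): β-rule — branch into F !Q  //  T R.
          branch 2.2.1 (add F !Q):
            ○ open, literals {Q=true, S=true}.
          branch 2.2.2 (add T R):
            ○ open, literals {Q=true, R=true, S=true}.
0 branches closed, 5 open.
An open branch gives a satisfying assignment: P=true.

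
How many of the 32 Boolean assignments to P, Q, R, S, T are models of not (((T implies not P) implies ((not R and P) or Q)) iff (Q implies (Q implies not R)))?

Initial set: {T not (((T implies not P) implies ((not R and P) or Q)) iff (Q implies (Q implies not R)))}.
T not (((T implies not P) implies ((not R and P) or Q)) iff (Q implies (Q implies not R))): β-rule — branch into T ((T implies not P) implies ((not R and P) or Q)), F (Q implies (Q implies not R))  //  F ((T implies not P) implies ((not R and P) or Q)), T (Q implies (Q implies not R)).
  branch 1 (add T ((T implies not P) implies ((not R and P) or Q)), F (Q implies (Q implies not R))):
    F (Q implies (Q implies not R)): α-rule — add T Q, F (Q implies not R).
    F (Q implies not R): α-rule — add T Q, F not R.
    T ((T implies not P) implies ((not R and P) or Q)): β-rule — branch into F (T implies not P)  //  T ((not R and P) or Q).
      branch 1.1 (add F (T implies not P)):
        F (T implies not P): α-rule — add T T, F not P.
        ○ open, literals {P=1, Q=1, R=1, T=1}.
      branch 1.2 (add T ((not R and P) or Q)):
        T ((not R and P) or Q): β-rule — branch into T (not R and P)  //  T Q.
          branch 1.2.1 (add T (not R and P)):
            T (not R and P): α-rule — add T not R, T P.
            × closes — contains both R and not R.
          branch 1.2.2 (add T Q):
            ○ open, literals {Q=1, R=1}.
  branch 2 (add F ((T implies not P) implies ((not R and P) or Q)), T (Q implies (Q implies not R))):
    F ((T implies not P) implies ((not R and P) or Q)): α-rule — add T (T implies not P), F ((not R and P) or Q).
    F ((not R and P) or Q): α-rule — add F (not R and P), F Q.
    T (Q implies (Q implies not R)): β-rule — branch into F Q  //  T (Q implies not R).
      branch 2.1 (add F Q):
        T (T implies not P): β-rule — branch into F T  //  T not P.
          branch 2.1.1 (add F T):
            F (not R and P): β-rule — branch into F not R  //  F P.
              branch 2.1.1.1 (add F not R):
                ○ open, literals {Q=0, R=1, T=0}.
              branch 2.1.1.2 (add F P):
                ○ open, literals {P=0, Q=0, T=0}.
          branch 2.1.2 (add T not P):
            F (not R and P): β-rule — branch into F not R  //  F P.
              branch 2.1.2.1 (add F not R):
                ○ open, literals {P=0, Q=0, R=1}.
              branch 2.1.2.2 (add F P):
                ○ open, literals {P=0, Q=0}.
      branch 2.2 (add T (Q implies not R)):
        T (T implies not P): β-rule — branch into F T  //  T not P.
          branch 2.2.1 (add F T):
            F (not R and P): β-rule — branch into F not R  //  F P.
              branch 2.2.1.1 (add F not R):
                T (Q implies not R): β-rule — branch into F Q  //  T not R.
                  branch 2.2.1.1.1 (add F Q):
                    ○ open, literals {Q=0, R=1, T=0}.
                  branch 2.2.1.1.2 (add T not R):
                    × closes — contains both R and not R.
              branch 2.2.1.2 (add F P):
                T (Q implies not R): β-rule — branch into F Q  //  T not R.
                  branch 2.2.1.2.1 (add F Q):
                    ○ open, literals {P=0, Q=0, T=0}.
                  branch 2.2.1.2.2 (add T not R):
                    ○ open, literals {P=0, Q=0, R=0, T=0}.
          branch 2.2.2 (add T not P):
            F (not R and P): β-rule — branch into F not R  //  F P.
              branch 2.2.2.1 (add F not R):
                T (Q implies not R): β-rule — branch into F Q  //  T not R.
                  branch 2.2.2.1.1 (add F Q):
                    ○ open, literals {P=0, Q=0, R=1}.
                  branch 2.2.2.1.2 (add T not R):
                    × closes — contains both R and not R.
              branch 2.2.2.2 (add F P):
                T (Q implies not R): β-rule — branch into F Q  //  T not R.
                  branch 2.2.2.2.1 (add F Q):
                    ○ open, literals {P=0, Q=0}.
                  branch 2.2.2.2.2 (add T not R):
                    ○ open, literals {P=0, Q=0, R=0}.
3 branches closed, 12 open.
Each open branch fixes some atoms; the unmentioned ones are free. Counting distinct full assignments: branch {P=1, Q=1, R=1, T=1} (S) contributes 2 new; branch {Q=1, R=1} (P, S, T) contributes 6 new; branch {Q=0, R=1, T=0} (P, S) contributes 4 new; branch {P=0, Q=0, T=0} (R, S) contributes 2 new; branch {P=0, Q=0, R=1} (S, T) contributes 2 new; branch {P=0, Q=0} (R, S, T) contributes 2 new; branch {Q=0, R=1, T=0} (P, S) contributes 0 new; branch {P=0, Q=0, T=0} (R, S) contributes 0 new; branch {P=0, Q=0, R=0, T=0} (S) contributes 0 new; branch {P=0, Q=0, R=1} (S, T) contributes 0 new; branch {P=0, Q=0} (R, S, T) contributes 0 new; branch {P=0, Q=0, R=0} (S, T) contributes 0 new. Total: 18.

18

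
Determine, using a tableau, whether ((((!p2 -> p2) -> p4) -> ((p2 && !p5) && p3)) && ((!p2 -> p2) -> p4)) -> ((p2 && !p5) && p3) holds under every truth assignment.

Assume the negation and expand:
Initial set: {!(((((!p2 -> p2) -> p4) -> ((p2 && !p5) && p3)) && ((!p2 -> p2) -> p4)) -> ((p2 && !p5) && p3))}.
!(((((!p2 -> p2) -> p4) -> ((p2 && !p5) && p3)) && ((!p2 -> p2) -> p4)) -> ((p2 && !p5) && p3)): α-rule — add ((((!p2 -> p2) -> p4) -> ((p2 && !p5) && p3)) && ((!p2 -> p2) -> p4)), !((p2 && !p5) && p3).
((((!p2 -> p2) -> p4) -> ((p2 && !p5) && p3)) && ((!p2 -> p2) -> p4)): α-rule — add (((!p2 -> p2) -> p4) -> ((p2 && !p5) && p3)), ((!p2 -> p2) -> p4).
!((p2 && !p5) && p3): β-rule — branch into !(p2 && !p5)  //  !p3.
  branch 1 (add !(p2 && !p5)):
    (((!p2 -> p2) -> p4) -> ((p2 && !p5) && p3)): β-rule — branch into !((!p2 -> p2) -> p4)  //  ((p2 && !p5) && p3).
      branch 1.1 (add !((!p2 -> p2) -> p4)):
        !((!p2 -> p2) -> p4): α-rule — add (!p2 -> p2), !p4.
        ((!p2 -> p2) -> p4): β-rule — branch into !(!p2 -> p2)  //  p4.
          branch 1.1.1 (add !(!p2 -> p2)):
            !(!p2 -> p2): α-rule — add !p2, !p2.
            !(p2 && !p5): β-rule — branch into !p2  //  !!p5.
              branch 1.1.1.1 (add !p2):
                (!p2 -> p2): β-rule — branch into !!p2  //  p2.
                  branch 1.1.1.1.1 (add !!p2):
                    × closes — contains both p2 and !p2.
                  branch 1.1.1.1.2 (add p2):
                    × closes — contains both p2 and !p2.
              branch 1.1.1.2 (add !!p5):
                (!p2 -> p2): β-rule — branch into !!p2  //  p2.
                  branch 1.1.1.2.1 (add !!p2):
                    × closes — contains both p2 and !p2.
                  branch 1.1.1.2.2 (add p2):
                    × closes — contains both p2 and !p2.
          branch 1.1.2 (add p4):
            × closes — contains both p4 and !p4.
      branch 1.2 (add ((p2 && !p5) && p3)):
        ((p2 && !p5) && p3): α-rule — add (p2 && !p5), p3.
        (p2 && !p5): α-rule — add p2, !p5.
        ((!p2 -> p2) -> p4): β-rule — branch into !(!p2 -> p2)  //  p4.
          branch 1.2.1 (add !(!p2 -> p2)):
            !(!p2 -> p2): α-rule — add !p2, !p2.
            × closes — contains both p2 and !p2.
          branch 1.2.2 (add p4):
            !(p2 && !p5): β-rule — branch into !p2  //  !!p5.
              branch 1.2.2.1 (add !p2):
                × closes — contains both p2 and !p2.
              branch 1.2.2.2 (add !!p5):
                × closes — contains both p5 and !p5.
  branch 2 (add !p3):
    (((!p2 -> p2) -> p4) -> ((p2 && !p5) && p3)): β-rule — branch into !((!p2 -> p2) -> p4)  //  ((p2 && !p5) && p3).
      branch 2.1 (add !((!p2 -> p2) -> p4)):
        !((!p2 -> p2) -> p4): α-rule — add (!p2 -> p2), !p4.
        ((!p2 -> p2) -> p4): β-rule — branch into !(!p2 -> p2)  //  p4.
          branch 2.1.1 (add !(!p2 -> p2)):
            !(!p2 -> p2): α-rule — add !p2, !p2.
            (!p2 -> p2): β-rule — branch into !!p2  //  p2.
              branch 2.1.1.1 (add !!p2):
                × closes — contains both p2 and !p2.
              branch 2.1.1.2 (add p2):
                × closes — contains both p2 and !p2.
          branch 2.1.2 (add p4):
            × closes — contains both p4 and !p4.
      branch 2.2 (add ((p2 && !p5) && p3)):
        ((p2 && !p5) && p3): α-rule — add (p2 && !p5), p3.
        × closes — contains both p3 and !p3.
All 12 branches close.
Every branch closed, so the negation is unsatisfiable and the formula is valid.

Valid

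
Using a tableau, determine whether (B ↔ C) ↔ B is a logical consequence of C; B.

Initial set: {C; B; ¬((B ↔ C) ↔ B)}.
¬((B ↔ C) ↔ B): β-rule — branch into (B ↔ C), ¬B  //  ¬(B ↔ C), B.
  branch 1 (add (B ↔ C), ¬B):
    × closes — contains both B and ¬B.
  branch 2 (add ¬(B ↔ C), B):
    ¬(B ↔ C): β-rule — branch into B, ¬C  //  ¬B, C.
      branch 2.1 (add B, ¬C):
        × closes — contains both C and ¬C.
      branch 2.2 (add ¬B, C):
        × closes — contains both B and ¬B.
All 3 branches close.
Every branch closed, so the premises entail the conclusion.

Yes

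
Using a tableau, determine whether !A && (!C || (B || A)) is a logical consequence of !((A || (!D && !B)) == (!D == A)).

Initial set: {!((A || (!D && !B)) == (!D == A)); !(!A && (!C || (B || A)))}.
!((A || (!D && !B)) == (!D == A)): β-rule — branch into (A || (!D && !B)), !(!D == A)  //  !(A || (!D && !B)), (!D == A).
  branch 1 (add (A || (!D && !B)), !(!D == A)):
    !(!A && (!C || (B || A))): β-rule — branch into !!A  //  !(!C || (B || A)).
      branch 1.1 (add !!A):
        (A || (!D && !B)): β-rule — branch into A  //  (!D && !B).
          branch 1.1.1 (add A):
            !(!D == A): β-rule — branch into !D, !A  //  !!D, A.
              branch 1.1.1.1 (add !D, !A):
                × closes — contains both A and !A.
              branch 1.1.1.2 (add !!D, A):
                ○ open, literals {A=T, D=T}.
          branch 1.1.2 (add (!D && !B)):
            (!D && !B): α-rule — add !D, !B.
            !(!D == A): β-rule — branch into !D, !A  //  !!D, A.
              branch 1.1.2.1 (add !D, !A):
                × closes — contains both A and !A.
              branch 1.1.2.2 (add !!D, A):
                × closes — contains both D and !D.
      branch 1.2 (add !(!C || (B || A))):
        !(!C || (B || A)): α-rule — add !!C, !(B || A).
        !(B || A): α-rule — add !B, !A.
        (A || (!D && !B)): β-rule — branch into A  //  (!D && !B).
          branch 1.2.1 (add A):
            × closes — contains both A and !A.
          branch 1.2.2 (add (!D && !B)):
            (!D && !B): α-rule — add !D, !B.
            !(!D == A): β-rule — branch into !D, !A  //  !!D, A.
              branch 1.2.2.1 (add !D, !A):
                ○ open, literals {A=F, B=F, C=T, D=F}.
              branch 1.2.2.2 (add !!D, A):
                × closes — contains both D and !D.
  branch 2 (add !(A || (!D && !B)), (!D == A)):
    !(A || (!D && !B)): α-rule — add !A, !(!D && !B).
    !(!A && (!C || (B || A))): β-rule — branch into !!A  //  !(!C || (B || A)).
      branch 2.1 (add !!A):
        × closes — contains both A and !A.
      branch 2.2 (add !(!C || (B || A))):
        !(!C || (B || A)): α-rule — add !!C, !(B || A).
        !(B || A): α-rule — add !B, !A.
        (!D == A): β-rule — branch into !D, A  //  !!D, !A.
          branch 2.2.1 (add !D, A):
            × closes — contains both A and !A.
          branch 2.2.2 (add !!D, !A):
            !(!D && !B): β-rule — branch into !!D  //  !!B.
              branch 2.2.2.1 (add !!D):
                ○ open, literals {A=F, B=F, C=T, D=T}.
              branch 2.2.2.2 (add !!B):
                × closes — contains both B and !B.
8 branches closed, 3 open.
An open branch gives a countermodel: A=T, D=T (unmentioned atoms arbitrary); the premises hold there but the conclusion fails.

No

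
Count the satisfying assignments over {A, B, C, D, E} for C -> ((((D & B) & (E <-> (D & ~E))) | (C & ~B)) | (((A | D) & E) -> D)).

Initial set: {(C -> ((((D & B) & (E <-> (D & ~E))) | (C & ~B)) | (((A | D) & E) -> D)))}.
(C -> ((((D & B) & (E <-> (D & ~E))) | (C & ~B)) | (((A | D) & E) -> D))): β-rule — branch into ~C  //  ((((D & B) & (E <-> (D & ~E))) | (C & ~B)) | (((A | D) & E) -> D)).
  branch 1 (add ~C):
    ○ open, literals {C=0}.
  branch 2 (add ((((D & B) & (E <-> (D & ~E))) | (C & ~B)) | (((A | D) & E) -> D))):
    ((((D & B) & (E <-> (D & ~E))) | (C & ~B)) | (((A | D) & E) -> D)): β-rule — branch into (((D & B) & (E <-> (D & ~E))) | (C & ~B))  //  (((A | D) & E) -> D).
      branch 2.1 (add (((D & B) & (E <-> (D & ~E))) | (C & ~B))):
        (((D & B) & (E <-> (D & ~E))) | (C & ~B)): β-rule — branch into ((D & B) & (E <-> (D & ~E)))  //  (C & ~B).
          branch 2.1.1 (add ((D & B) & (E <-> (D & ~E)))):
            ((D & B) & (E <-> (D & ~E))): α-rule — add (D & B), (E <-> (D & ~E)).
            (D & B): α-rule — add D, B.
            (E <-> (D & ~E)): β-rule — branch into E, (D & ~E)  //  ~E, ~(D & ~E).
              branch 2.1.1.1 (add E, (D & ~E)):
                (D & ~E): α-rule — add D, ~E.
                × closes — contains both E and ~E.
              branch 2.1.1.2 (add ~E, ~(D & ~E)):
                ~(D & ~E): β-rule — branch into ~D  //  ~~E.
                  branch 2.1.1.2.1 (add ~D):
                    × closes — contains both D and ~D.
                  branch 2.1.1.2.2 (add ~~E):
                    × closes — contains both E and ~E.
          branch 2.1.2 (add (C & ~B)):
            (C & ~B): α-rule — add C, ~B.
            ○ open, literals {B=0, C=1}.
      branch 2.2 (add (((A | D) & E) -> D)):
        (((A | D) & E) -> D): β-rule — branch into ~((A | D) & E)  //  D.
          branch 2.2.1 (add ~((A | D) & E)):
            ~((A | D) & E): β-rule — branch into ~(A | D)  //  ~E.
              branch 2.2.1.1 (add ~(A | D)):
                ~(A | D): α-rule — add ~A, ~D.
                ○ open, literals {A=0, D=0}.
              branch 2.2.1.2 (add ~E):
                ○ open, literals {E=0}.
          branch 2.2.2 (add D):
            ○ open, literals {D=1}.
3 branches closed, 5 open.
Each open branch fixes some atoms; the unmentioned ones are free. Counting distinct full assignments: branch {C=0} (A, B, D, E) contributes 16 new; branch {B=0, C=1} (A, D, E) contributes 8 new; branch {A=0, D=0} (B, C, E) contributes 2 new; branch {E=0} (A, B, C, D) contributes 3 new; branch {D=1} (A, B, C, E) contributes 2 new. Total: 31.

31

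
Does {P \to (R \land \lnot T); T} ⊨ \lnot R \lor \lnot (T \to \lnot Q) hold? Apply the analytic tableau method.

Initial set: {(P \to (R \land \lnot T)); T; \lnot (\lnot R \lor \lnot (T \to \lnot Q))}.
\lnot (\lnot R \lor \lnot (T \to \lnot Q)): α-rule — add \lnot \lnot R, \lnot \lnot (T \to \lnot Q).
(P \to (R \land \lnot T)): β-rule — branch into \lnot P  //  (R \land \lnot T).
  branch 1 (add \lnot P):
    \lnot \lnot (T \to \lnot Q): β-rule — branch into \lnot T  //  \lnot Q.
      branch 1.1 (add \lnot T):
        × closes — contains both T and \lnot T.
      branch 1.2 (add \lnot Q):
        ○ open, literals {P=F, Q=F, R=T, T=T}.
  branch 2 (add (R \land \lnot T)):
    (R \land \lnot T): α-rule — add R, \lnot T.
    × closes — contains both T and \lnot T.
2 branches closed, 1 open.
An open branch gives a countermodel: P=F, Q=F, R=T, T=T (unmentioned atoms arbitrary); the premises hold there but the conclusion fails.

No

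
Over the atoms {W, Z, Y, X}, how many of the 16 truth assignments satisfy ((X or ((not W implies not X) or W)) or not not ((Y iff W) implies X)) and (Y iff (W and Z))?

Initial set: {(((X or ((not W implies not X) or W)) or not not ((Y iff W) implies X)) and (Y iff (W and Z)))}.
(((X or ((not W implies not X) or W)) or not not ((Y iff W) implies X)) and (Y iff (W and Z))): α-rule — add ((X or ((not W implies not X) or W)) or not not ((Y iff W) implies X)), (Y iff (W and Z)).
((X or ((not W implies not X) or W)) or not not ((Y iff W) implies X)): β-rule — branch into (X or ((not W implies not X) or W))  //  not not ((Y iff W) implies X).
  branch 1 (add (X or ((not W implies not X) or W))):
    (Y iff (W and Z)): β-rule — branch into Y, (W and Z)  //  not Y, not (W and Z).
      branch 1.1 (add Y, (W and Z)):
        (W and Z): α-rule — add W, Z.
        (X or ((not W implies not X) or W)): β-rule — branch into X  //  ((not W implies not X) or W).
          branch 1.1.1 (add X):
            ○ open, literals {W=1, X=1, Y=1, Z=1}.
          branch 1.1.2 (add ((not W implies not X) or W)):
            ((not W implies not X) or W): β-rule — branch into (not W implies not X)  //  W.
              branch 1.1.2.1 (add (not W implies not X)):
                (not W implies not X): β-rule — branch into not not W  //  not X.
                  branch 1.1.2.1.1 (add not not W):
                    ○ open, literals {W=1, Y=1, Z=1}.
                  branch 1.1.2.1.2 (add not X):
                    ○ open, literals {W=1, X=0, Y=1, Z=1}.
              branch 1.1.2.2 (add W):
                ○ open, literals {W=1, Y=1, Z=1}.
      branch 1.2 (add not Y, not (W and Z)):
        (X or ((not W implies not X) or W)): β-rule — branch into X  //  ((not W implies not X) or W).
          branch 1.2.1 (add X):
            not (W and Z): β-rule — branch into not W  //  not Z.
              branch 1.2.1.1 (add not W):
                ○ open, literals {W=0, X=1, Y=0}.
              branch 1.2.1.2 (add not Z):
                ○ open, literals {X=1, Y=0, Z=0}.
          branch 1.2.2 (add ((not W implies not X) or W)):
            not (W and Z): β-rule — branch into not W  //  not Z.
              branch 1.2.2.1 (add not W):
                ((not W implies not X) or W): β-rule — branch into (not W implies not X)  //  W.
                  branch 1.2.2.1.1 (add (not W implies not X)):
                    (not W implies not X): β-rule — branch into not not W  //  not X.
                      branch 1.2.2.1.1.1 (add not not W):
                        × closes — contains both W and not W.
                      branch 1.2.2.1.1.2 (add not X):
                        ○ open, literals {W=0, X=0, Y=0}.
                  branch 1.2.2.1.2 (add W):
                    × closes — contains both W and not W.
              branch 1.2.2.2 (add not Z):
                ((not W implies not X) or W): β-rule — branch into (not W implies not X)  //  W.
                  branch 1.2.2.2.1 (add (not W implies not X)):
                    (not W implies not X): β-rule — branch into not not W  //  not X.
                      branch 1.2.2.2.1.1 (add not not W):
                        ○ open, literals {W=1, Y=0, Z=0}.
                      branch 1.2.2.2.1.2 (add not X):
                        ○ open, literals {X=0, Y=0, Z=0}.
                  branch 1.2.2.2.2 (add W):
                    ○ open, literals {W=1, Y=0, Z=0}.
  branch 2 (add not not ((Y iff W) implies X)):
    not not ((Y iff W) implies X): drop double negation, giving ((Y iff W) implies X).
    (Y iff (W and Z)): β-rule — branch into Y, (W and Z)  //  not Y, not (W and Z).
      branch 2.1 (add Y, (W and Z)):
        (W and Z): α-rule — add W, Z.
        ((Y iff W) implies X): β-rule — branch into not (Y iff W)  //  X.
          branch 2.1.1 (add not (Y iff W)):
            not (Y iff W): β-rule — branch into Y, not W  //  not Y, W.
              branch 2.1.1.1 (add Y, not W):
                × closes — contains both W and not W.
              branch 2.1.1.2 (add not Y, W):
                × closes — contains both Y and not Y.
          branch 2.1.2 (add X):
            ○ open, literals {W=1, X=1, Y=1, Z=1}.
      branch 2.2 (add not Y, not (W and Z)):
        ((Y iff W) implies X): β-rule — branch into not (Y iff W)  //  X.
          branch 2.2.1 (add not (Y iff W)):
            not (W and Z): β-rule — branch into not W  //  not Z.
              branch 2.2.1.1 (add not W):
                not (Y iff W): β-rule — branch into Y, not W  //  not Y, W.
                  branch 2.2.1.1.1 (add Y, not W):
                    × closes — contains both Y and not Y.
                  branch 2.2.1.1.2 (add not Y, W):
                    × closes — contains both W and not W.
              branch 2.2.1.2 (add not Z):
                not (Y iff W): β-rule — branch into Y, not W  //  not Y, W.
                  branch 2.2.1.2.1 (add Y, not W):
                    × closes — contains both Y and not Y.
                  branch 2.2.1.2.2 (add not Y, W):
                    ○ open, literals {W=1, Y=0, Z=0}.
          branch 2.2.2 (add X):
            not (W and Z): β-rule — branch into not W  //  not Z.
              branch 2.2.2.1 (add not W):
                ○ open, literals {W=0, X=1, Y=0}.
              branch 2.2.2.2 (add not Z):
                ○ open, literals {X=1, Y=0, Z=0}.
7 branches closed, 14 open.
Each open branch fixes some atoms; the unmentioned ones are free. Counting distinct full assignments: branch {W=1, X=1, Y=1, Z=1} (none free) contributes 1 new; branch {W=1, Y=1, Z=1} (X) contributes 1 new; branch {W=1, X=0, Y=1, Z=1} (none free) contributes 0 new; branch {W=1, Y=1, Z=1} (X) contributes 0 new; branch {W=0, X=1, Y=0} (Z) contributes 2 new; branch {X=1, Y=0, Z=0} (W) contributes 1 new; branch {W=0, X=0, Y=0} (Z) contributes 2 new; branch {W=1, Y=0, Z=0} (X) contributes 1 new; branch {X=0, Y=0, Z=0} (W) contributes 0 new; branch {W=1, Y=0, Z=0} (X) contributes 0 new; branch {W=1, X=1, Y=1, Z=1} (none free) contributes 0 new; branch {W=1, Y=0, Z=0} (X) contributes 0 new; branch {W=0, X=1, Y=0} (Z) contributes 0 new; branch {X=1, Y=0, Z=0} (W) contributes 0 new. Total: 8.

8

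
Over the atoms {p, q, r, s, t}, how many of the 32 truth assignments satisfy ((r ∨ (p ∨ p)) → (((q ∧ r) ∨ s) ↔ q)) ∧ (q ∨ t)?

19

Initial set: {(((r ∨ (p ∨ p)) → (((q ∧ r) ∨ s) ↔ q)) ∧ (q ∨ t))}.
(((r ∨ (p ∨ p)) → (((q ∧ r) ∨ s) ↔ q)) ∧ (q ∨ t)): α-rule — add ((r ∨ (p ∨ p)) → (((q ∧ r) ∨ s) ↔ q)), (q ∨ t).
((r ∨ (p ∨ p)) → (((q ∧ r) ∨ s) ↔ q)): β-rule — branch into ¬(r ∨ (p ∨ p))  //  (((q ∧ r) ∨ s) ↔ q).
  branch 1 (add ¬(r ∨ (p ∨ p))):
    ¬(r ∨ (p ∨ p)): α-rule — add ¬r, ¬(p ∨ p).
    ¬(p ∨ p): α-rule — add ¬p, ¬p.
    (q ∨ t): β-rule — branch into q  //  t.
      branch 1.1 (add q):
        ○ open, literals {p=0, q=1, r=0}.
      branch 1.2 (add t):
        ○ open, literals {p=0, r=0, t=1}.
  branch 2 (add (((q ∧ r) ∨ s) ↔ q)):
    (q ∨ t): β-rule — branch into q  //  t.
      branch 2.1 (add q):
        (((q ∧ r) ∨ s) ↔ q): β-rule — branch into ((q ∧ r) ∨ s), q  //  ¬((q ∧ r) ∨ s), ¬q.
          branch 2.1.1 (add ((q ∧ r) ∨ s), q):
            ((q ∧ r) ∨ s): β-rule — branch into (q ∧ r)  //  s.
              branch 2.1.1.1 (add (q ∧ r)):
                (q ∧ r): α-rule — add q, r.
                ○ open, literals {q=1, r=1}.
              branch 2.1.1.2 (add s):
                ○ open, literals {q=1, s=1}.
          branch 2.1.2 (add ¬((q ∧ r) ∨ s), ¬q):
            × closes — contains both q and ¬q.
      branch 2.2 (add t):
        (((q ∧ r) ∨ s) ↔ q): β-rule — branch into ((q ∧ r) ∨ s), q  //  ¬((q ∧ r) ∨ s), ¬q.
          branch 2.2.1 (add ((q ∧ r) ∨ s), q):
            ((q ∧ r) ∨ s): β-rule — branch into (q ∧ r)  //  s.
              branch 2.2.1.1 (add (q ∧ r)):
                (q ∧ r): α-rule — add q, r.
                ○ open, literals {q=1, r=1, t=1}.
              branch 2.2.1.2 (add s):
                ○ open, literals {q=1, s=1, t=1}.
          branch 2.2.2 (add ¬((q ∧ r) ∨ s), ¬q):
            ¬((q ∧ r) ∨ s): α-rule — add ¬(q ∧ r), ¬s.
            ¬(q ∧ r): β-rule — branch into ¬q  //  ¬r.
              branch 2.2.2.1 (add ¬q):
                ○ open, literals {q=0, s=0, t=1}.
              branch 2.2.2.2 (add ¬r):
                ○ open, literals {q=0, r=0, s=0, t=1}.
1 branch closed, 8 open.
Each open branch fixes some atoms; the unmentioned ones are free. Counting distinct full assignments: branch {p=0, q=1, r=0} (s, t) contributes 4 new; branch {p=0, r=0, t=1} (q, s) contributes 2 new; branch {q=1, r=1} (p, s, t) contributes 8 new; branch {q=1, s=1} (p, r, t) contributes 2 new; branch {q=1, r=1, t=1} (p, s) contributes 0 new; branch {q=1, s=1, t=1} (p, r) contributes 0 new; branch {q=0, s=0, t=1} (p, r) contributes 3 new; branch {q=0, r=0, s=0, t=1} (p) contributes 0 new. Total: 19.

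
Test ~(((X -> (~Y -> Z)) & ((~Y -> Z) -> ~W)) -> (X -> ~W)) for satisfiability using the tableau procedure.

Unsatisfiable

Initial set: {~(((X -> (~Y -> Z)) & ((~Y -> Z) -> ~W)) -> (X -> ~W))}.
~(((X -> (~Y -> Z)) & ((~Y -> Z) -> ~W)) -> (X -> ~W)): α-rule — add ((X -> (~Y -> Z)) & ((~Y -> Z) -> ~W)), ~(X -> ~W).
((X -> (~Y -> Z)) & ((~Y -> Z) -> ~W)): α-rule — add (X -> (~Y -> Z)), ((~Y -> Z) -> ~W).
~(X -> ~W): α-rule — add X, ~~W.
(X -> (~Y -> Z)): β-rule — branch into ~X  //  (~Y -> Z).
  branch 1 (add ~X):
    × closes — contains both X and ~X.
  branch 2 (add (~Y -> Z)):
    ((~Y -> Z) -> ~W): β-rule — branch into ~(~Y -> Z)  //  ~W.
      branch 2.1 (add ~(~Y -> Z)):
        ~(~Y -> Z): α-rule — add ~Y, ~Z.
        (~Y -> Z): β-rule — branch into ~~Y  //  Z.
          branch 2.1.1 (add ~~Y):
            × closes — contains both Y and ~Y.
          branch 2.1.2 (add Z):
            × closes — contains both Z and ~Z.
      branch 2.2 (add ~W):
        × closes — contains both W and ~W.
All 4 branches close.
Every branch closed; the formula is unsatisfiable.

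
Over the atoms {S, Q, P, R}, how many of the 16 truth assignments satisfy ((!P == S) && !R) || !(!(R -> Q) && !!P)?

Initial set: {(((!P == S) && !R) || !(!(R -> Q) && !!P))}.
(((!P == S) && !R) || !(!(R -> Q) && !!P)): β-rule — branch into ((!P == S) && !R)  //  !(!(R -> Q) && !!P).
  branch 1 (add ((!P == S) && !R)):
    ((!P == S) && !R): α-rule — add (!P == S), !R.
    (!P == S): β-rule — branch into !P, S  //  !!P, !S.
      branch 1.1 (add !P, S):
        ○ open, literals {P=0, R=0, S=1}.
      branch 1.2 (add !!P, !S):
        ○ open, literals {P=1, R=0, S=0}.
  branch 2 (add !(!(R -> Q) && !!P)):
    !(!(R -> Q) && !!P): β-rule — branch into !!(R -> Q)  //  !!!P.
      branch 2.1 (add !!(R -> Q)):
        !!(R -> Q): β-rule — branch into !R  //  Q.
          branch 2.1.1 (add !R):
            ○ open, literals {R=0}.
          branch 2.1.2 (add Q):
            ○ open, literals {Q=1}.
      branch 2.2 (add !!!P):
        !!!P: drop double negation, giving !P.
        ○ open, literals {P=0}.
0 branches closed, 5 open.
Each open branch fixes some atoms; the unmentioned ones are free. Counting distinct full assignments: branch {P=0, R=0, S=1} (Q) contributes 2 new; branch {P=1, R=0, S=0} (Q) contributes 2 new; branch {R=0} (S, Q, P) contributes 4 new; branch {Q=1} (S, P, R) contributes 4 new; branch {P=0} (S, Q, R) contributes 2 new. Total: 14.

14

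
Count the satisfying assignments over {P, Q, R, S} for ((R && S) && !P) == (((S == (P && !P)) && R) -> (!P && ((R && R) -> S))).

6

Initial set: {(((R && S) && !P) == (((S == (P && !P)) && R) -> (!P && ((R && R) -> S))))}.
(((R && S) && !P) == (((S == (P && !P)) && R) -> (!P && ((R && R) -> S)))): β-rule — branch into ((R && S) && !P), (((S == (P && !P)) && R) -> (!P && ((R && R) -> S)))  //  !((R && S) && !P), !(((S == (P && !P)) && R) -> (!P && ((R && R) -> S))).
  branch 1 (add ((R && S) && !P), (((S == (P && !P)) && R) -> (!P && ((R && R) -> S)))):
    ((R && S) && !P): α-rule — add (R && S), !P.
    (R && S): α-rule — add R, S.
    (((S == (P && !P)) && R) -> (!P && ((R && R) -> S))): β-rule — branch into !((S == (P && !P)) && R)  //  (!P && ((R && R) -> S)).
      branch 1.1 (add !((S == (P && !P)) && R)):
        !((S == (P && !P)) && R): β-rule — branch into !(S == (P && !P))  //  !R.
          branch 1.1.1 (add !(S == (P && !P))):
            !(S == (P && !P)): β-rule — branch into S, !(P && !P)  //  !S, (P && !P).
              branch 1.1.1.1 (add S, !(P && !P)):
                !(P && !P): β-rule — branch into !P  //  !!P.
                  branch 1.1.1.1.1 (add !P):
                    ○ open, literals {P=0, R=1, S=1}.
                  branch 1.1.1.1.2 (add !!P):
                    × closes — contains both P and !P.
              branch 1.1.1.2 (add !S, (P && !P)):
                × closes — contains both S and !S.
          branch 1.1.2 (add !R):
            × closes — contains both R and !R.
      branch 1.2 (add (!P && ((R && R) -> S))):
        (!P && ((R && R) -> S)): α-rule — add !P, ((R && R) -> S).
        ((R && R) -> S): β-rule — branch into !(R && R)  //  S.
          branch 1.2.1 (add !(R && R)):
            !(R && R): β-rule — branch into !R  //  !R.
              branch 1.2.1.1 (add !R):
                × closes — contains both R and !R.
              branch 1.2.1.2 (add !R):
                × closes — contains both R and !R.
          branch 1.2.2 (add S):
            ○ open, literals {P=0, R=1, S=1}.
  branch 2 (add !((R && S) && !P), !(((S == (P && !P)) && R) -> (!P && ((R && R) -> S)))):
    !(((S == (P && !P)) && R) -> (!P && ((R && R) -> S))): α-rule — add ((S == (P && !P)) && R), !(!P && ((R && R) -> S)).
    ((S == (P && !P)) && R): α-rule — add (S == (P && !P)), R.
    !((R && S) && !P): β-rule — branch into !(R && S)  //  !!P.
      branch 2.1 (add !(R && S)):
        !(!P && ((R && R) -> S)): β-rule — branch into !!P  //  !((R && R) -> S).
          branch 2.1.1 (add !!P):
            (S == (P && !P)): β-rule — branch into S, (P && !P)  //  !S, !(P && !P).
              branch 2.1.1.1 (add S, (P && !P)):
                (P && !P): α-rule — add P, !P.
                × closes — contains both P and !P.
              branch 2.1.1.2 (add !S, !(P && !P)):
                !(R && S): β-rule — branch into !R  //  !S.
                  branch 2.1.1.2.1 (add !R):
                    × closes — contains both R and !R.
                  branch 2.1.1.2.2 (add !S):
                    !(P && !P): β-rule — branch into !P  //  !!P.
                      branch 2.1.1.2.2.1 (add !P):
                        × closes — contains both P and !P.
                      branch 2.1.1.2.2.2 (add !!P):
                        ○ open, literals {P=1, R=1, S=0}.
          branch 2.1.2 (add !((R && R) -> S)):
            !((R && R) -> S): α-rule — add (R && R), !S.
            (R && R): α-rule — add R, R.
            (S == (P && !P)): β-rule — branch into S, (P && !P)  //  !S, !(P && !P).
              branch 2.1.2.1 (add S, (P && !P)):
                × closes — contains both S and !S.
              branch 2.1.2.2 (add !S, !(P && !P)):
                !(R && S): β-rule — branch into !R  //  !S.
                  branch 2.1.2.2.1 (add !R):
                    × closes — contains both R and !R.
                  branch 2.1.2.2.2 (add !S):
                    !(P && !P): β-rule — branch into !P  //  !!P.
                      branch 2.1.2.2.2.1 (add !P):
                        ○ open, literals {P=0, R=1, S=0}.
                      branch 2.1.2.2.2.2 (add !!P):
                        ○ open, literals {P=1, R=1, S=0}.
      branch 2.2 (add !!P):
        !(!P && ((R && R) -> S)): β-rule — branch into !!P  //  !((R && R) -> S).
          branch 2.2.1 (add !!P):
            (S == (P && !P)): β-rule — branch into S, (P && !P)  //  !S, !(P && !P).
              branch 2.2.1.1 (add S, (P && !P)):
                (P && !P): α-rule — add P, !P.
                × closes — contains both P and !P.
              branch 2.2.1.2 (add !S, !(P && !P)):
                !(P && !P): β-rule — branch into !P  //  !!P.
                  branch 2.2.1.2.1 (add !P):
                    × closes — contains both P and !P.
                  branch 2.2.1.2.2 (add !!P):
                    ○ open, literals {P=1, R=1, S=0}.
          branch 2.2.2 (add !((R && R) -> S)):
            !((R && R) -> S): α-rule — add (R && R), !S.
            (R && R): α-rule — add R, R.
            (S == (P && !P)): β-rule — branch into S, (P && !P)  //  !S, !(P && !P).
              branch 2.2.2.1 (add S, (P && !P)):
                × closes — contains both S and !S.
              branch 2.2.2.2 (add !S, !(P && !P)):
                !(P && !P): β-rule — branch into !P  //  !!P.
                  branch 2.2.2.2.1 (add !P):
                    × closes — contains both P and !P.
                  branch 2.2.2.2.2 (add !!P):
                    ○ open, literals {P=1, R=1, S=0}.
14 branches closed, 7 open.
Each open branch fixes some atoms; the unmentioned ones are free. Counting distinct full assignments: branch {P=0, R=1, S=1} (Q) contributes 2 new; branch {P=0, R=1, S=1} (Q) contributes 0 new; branch {P=1, R=1, S=0} (Q) contributes 2 new; branch {P=0, R=1, S=0} (Q) contributes 2 new; branch {P=1, R=1, S=0} (Q) contributes 0 new; branch {P=1, R=1, S=0} (Q) contributes 0 new; branch {P=1, R=1, S=0} (Q) contributes 0 new. Total: 6.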